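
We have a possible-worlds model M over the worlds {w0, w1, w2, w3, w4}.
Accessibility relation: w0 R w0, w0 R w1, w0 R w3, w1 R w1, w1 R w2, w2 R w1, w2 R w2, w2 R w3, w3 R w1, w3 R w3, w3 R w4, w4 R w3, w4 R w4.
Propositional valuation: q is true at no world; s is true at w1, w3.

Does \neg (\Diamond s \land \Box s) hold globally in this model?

Let φ = \neg (\Diamond s \land \Box s). Evaluate φ at each world:
  w0 (successors {w0, w1, w3}): φ is true.
  w1 (successors {w1, w2}): φ is true.
  w2 (successors {w1, w2, w3}): φ is true.
  w3 (successors {w1, w3, w4}): φ is true.
  w4 (successors {w3, w4}): φ is true.
For instance, at w3:
  At w3: \Diamond s \land \Box s is false, so \neg (\Diamond s \land \Box s) is true.
    At w3: \Diamond s is true, \Box s is false, so \Diamond s \land \Box s is false.
      At w3: \Diamond s requires s at some successor in {w1, w3, w4}.
        s holds at w1, so \Diamond s is true at w3.
      At w3: \Box s requires s at every successor {w1, w3, w4}.
        s fails at w4, so \Box s is false at w3.

Yes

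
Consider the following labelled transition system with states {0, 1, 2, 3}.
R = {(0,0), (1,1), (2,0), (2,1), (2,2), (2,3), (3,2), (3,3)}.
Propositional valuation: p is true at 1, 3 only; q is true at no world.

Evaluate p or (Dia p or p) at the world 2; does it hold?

Yes

At 2: p is false, Dia p or p is true, so p or (Dia p or p) is true.
  At 2: Dia p is true, p is false, so Dia p or p is true.
    At 2: Dia p requires p at some successor in {0, 1, 2, 3}.
      p holds at 1, so Dia p is true at 2.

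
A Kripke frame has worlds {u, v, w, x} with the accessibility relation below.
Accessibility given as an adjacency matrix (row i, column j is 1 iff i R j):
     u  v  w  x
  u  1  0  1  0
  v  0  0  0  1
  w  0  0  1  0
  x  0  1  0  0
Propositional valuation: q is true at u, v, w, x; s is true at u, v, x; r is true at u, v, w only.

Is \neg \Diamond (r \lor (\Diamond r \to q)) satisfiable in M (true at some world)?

No

Let φ = \neg \Diamond (r \lor (\Diamond r \to q)). Evaluate φ at each world:
  u (successors {u, w}): φ is false.
  v (successors {x}): φ is false.
  w (successors {w}): φ is false.
  x (successors {v}): φ is false.
For instance, at x:
  At x: \Diamond (r \lor (\Diamond r \to q)) is true, so \neg \Diamond (r \lor (\Diamond r \to q)) is false.
    At x: \Diamond (r \lor (\Diamond r \to q)) requires r \lor (\Diamond r \to q) at some successor in {v}.
      r \lor (\Diamond r \to q) holds at v, so \Diamond (r \lor (\Diamond r \to q)) is true at x.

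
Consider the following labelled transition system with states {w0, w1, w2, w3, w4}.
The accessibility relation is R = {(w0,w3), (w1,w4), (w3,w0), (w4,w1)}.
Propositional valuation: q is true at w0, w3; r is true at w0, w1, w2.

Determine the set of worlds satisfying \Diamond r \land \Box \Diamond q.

Recall that \Box ψ holds at a world iff ψ holds at every accessible world, and \Diamond ψ holds iff ψ holds at some accessible world.
Let φ = \Diamond r \land \Box \Diamond q. Evaluate φ at each world:
  w0 (successors {w3}): φ is false.
  w1 (successors {w4}): φ is false.
  w2 (successors ∅): φ is false.
  w3 (successors {w0}): φ is true.
  w4 (successors {w1}): φ is false.
For instance, at w4:
  At w4: \Diamond r is true, \Box \Diamond q is false, so \Diamond r \land \Box \Diamond q is false.
    At w4: \Diamond r requires r at some successor in {w1}.
      r holds at w1, so \Diamond r is true at w4.
    At w4: \Box \Diamond q requires \Diamond q at every successor {w1}.
      \Diamond q fails at w1, so \Box \Diamond q is false at w4.
Satisfying worlds: {w3}

w3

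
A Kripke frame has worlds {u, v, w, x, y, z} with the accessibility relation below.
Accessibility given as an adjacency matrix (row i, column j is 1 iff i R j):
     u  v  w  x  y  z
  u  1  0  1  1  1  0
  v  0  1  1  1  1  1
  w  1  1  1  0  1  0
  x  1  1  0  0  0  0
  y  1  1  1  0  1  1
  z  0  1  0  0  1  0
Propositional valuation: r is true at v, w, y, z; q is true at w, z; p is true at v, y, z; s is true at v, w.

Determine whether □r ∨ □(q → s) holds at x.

At x: □r is false, □(q → s) is true, so □r ∨ □(q → s) is true.
  At x: □r requires r at every successor {u, v}.
    r fails at u, so □r is false at x.
  At x: □(q → s) requires q → s at every successor {u, v}.
    At u: q → s is true.
    At v: q → s is true.
  So □(q → s) is true at x.

Yes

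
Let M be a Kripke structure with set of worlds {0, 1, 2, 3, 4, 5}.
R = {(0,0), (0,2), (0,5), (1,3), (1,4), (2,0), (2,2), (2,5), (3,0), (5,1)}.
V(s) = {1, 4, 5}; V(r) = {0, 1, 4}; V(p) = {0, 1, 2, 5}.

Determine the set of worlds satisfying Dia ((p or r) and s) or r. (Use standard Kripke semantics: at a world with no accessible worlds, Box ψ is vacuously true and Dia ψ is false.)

0, 1, 2, 4, 5

Recall that Dia ψ holds at a world iff ψ holds at some accessible world.
Let φ = Dia ((p or r) and s) or r. Evaluate φ at each world:
  0 (successors {0, 2, 5}): φ is true.
  1 (successors {3, 4}): φ is true.
  2 (successors {0, 2, 5}): φ is true.
  3 (successors {0}): φ is false.
  4 (successors ∅): φ is true.
  5 (successors {1}): φ is true.
For instance, at 2:
  At 2: Dia ((p or r) and s) is true, r is false, so Dia ((p or r) and s) or r is true.
    At 2: Dia ((p or r) and s) requires (p or r) and s at some successor in {0, 2, 5}.
      (p or r) and s holds at 5, so Dia ((p or r) and s) is true at 2.
Satisfying worlds: {0, 1, 2, 4, 5}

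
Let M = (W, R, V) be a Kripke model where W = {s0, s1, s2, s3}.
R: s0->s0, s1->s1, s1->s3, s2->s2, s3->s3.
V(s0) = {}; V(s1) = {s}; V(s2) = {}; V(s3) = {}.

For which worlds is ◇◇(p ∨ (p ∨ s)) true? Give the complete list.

Let φ = ◇◇(p ∨ (p ∨ s)). Evaluate φ at each world:
  s0 (successors {s0}): φ is false.
  s1 (successors {s1, s3}): φ is true.
  s2 (successors {s2}): φ is false.
  s3 (successors {s3}): φ is false.
For instance, at s3:
  At s3: ◇◇(p ∨ (p ∨ s)) requires ◇(p ∨ (p ∨ s)) at some successor in {s3}.
    At s3: ◇(p ∨ (p ∨ s)) is false.
  So ◇◇(p ∨ (p ∨ s)) is false at s3.
Satisfying worlds: {s1}

s1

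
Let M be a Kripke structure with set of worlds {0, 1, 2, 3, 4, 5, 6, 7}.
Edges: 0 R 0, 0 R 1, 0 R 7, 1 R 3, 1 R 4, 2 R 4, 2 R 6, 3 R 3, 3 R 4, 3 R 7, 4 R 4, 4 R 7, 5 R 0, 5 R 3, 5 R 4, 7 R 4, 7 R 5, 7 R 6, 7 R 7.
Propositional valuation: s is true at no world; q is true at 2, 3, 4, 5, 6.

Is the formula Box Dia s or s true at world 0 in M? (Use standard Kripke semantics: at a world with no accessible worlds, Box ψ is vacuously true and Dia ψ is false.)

No

Recall that Box ψ holds at a world iff ψ holds at every accessible world, and Dia ψ holds iff ψ holds at some accessible world.
At 0: Box Dia s is false, s is false, so Box Dia s or s is false.
  At 0: Box Dia s requires Dia s at every successor {0, 1, 7}.
    Dia s fails at 0, so Box Dia s is false at 0.
      At 0: Dia s requires s at some successor in {0, 1, 7}.
        At 0: s is false.
        At 1: s is false.
        At 7: s is false.
      So Dia s is false at 0.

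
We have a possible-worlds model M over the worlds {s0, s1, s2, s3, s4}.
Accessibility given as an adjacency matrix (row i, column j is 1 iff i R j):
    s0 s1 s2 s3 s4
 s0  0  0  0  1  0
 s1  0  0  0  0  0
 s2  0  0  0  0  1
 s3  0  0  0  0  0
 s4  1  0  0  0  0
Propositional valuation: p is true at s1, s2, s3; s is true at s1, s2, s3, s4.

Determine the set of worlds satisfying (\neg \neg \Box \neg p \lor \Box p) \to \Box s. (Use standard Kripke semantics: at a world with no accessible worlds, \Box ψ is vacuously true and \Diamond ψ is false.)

Recall that \Box ψ holds at a world iff ψ holds at every accessible world, and \Diamond ψ holds iff ψ holds at some accessible world.
Let φ = (\neg \neg \Box \neg p \lor \Box p) \to \Box s. Evaluate φ at each world:
  s0 (successors {s3}): φ is true.
  s1 (successors ∅): φ is true.
  s2 (successors {s4}): φ is true.
  s3 (successors ∅): φ is true.
  s4 (successors {s0}): φ is false.
For instance, at s4:
  At s4: \neg \neg \Box \neg p \lor \Box p is true, \Box s is false, so (\neg \neg \Box \neg p \lor \Box p) \to \Box s is false.
    At s4: \neg \neg \Box \neg p is true, \Box p is false, so \neg \neg \Box \neg p \lor \Box p is true.
      At s4: \neg \Box \neg p is false, so \neg \neg \Box \neg p is true.
      At s4: \Box p requires p at every successor {s0}.
        p fails at s0, so \Box p is false at s4.
    At s4: \Box s requires s at every successor {s0}.
      s fails at s0, so \Box s is false at s4.
Satisfying worlds: {s0, s1, s2, s3}

s0, s1, s2, s3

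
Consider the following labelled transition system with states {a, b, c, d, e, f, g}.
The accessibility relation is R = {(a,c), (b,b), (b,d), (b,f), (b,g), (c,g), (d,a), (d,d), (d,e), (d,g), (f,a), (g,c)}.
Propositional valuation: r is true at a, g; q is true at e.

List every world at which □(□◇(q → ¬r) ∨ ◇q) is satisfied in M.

a, b, c, d, e, f, g

Let φ = □(□◇(q → ¬r) ∨ ◇q). Evaluate φ at each world:
  a (successors {c}): φ is true.
  b (successors {b, d, f, g}): φ is true.
  c (successors {g}): φ is true.
  d (successors {a, d, e, g}): φ is true.
  e (successors ∅): φ is true.
  f (successors {a}): φ is true.
  g (successors {c}): φ is true.
For instance, at f:
  At f: □(□◇(q → ¬r) ∨ ◇q) requires □◇(q → ¬r) ∨ ◇q at every successor {a}.
      At a: □◇(q → ¬r) is true, ◇q is false, so □◇(q → ¬r) ∨ ◇q is true.
  So □(□◇(q → ¬r) ∨ ◇q) is true at f.
Satisfying worlds: {a, b, c, d, e, f, g}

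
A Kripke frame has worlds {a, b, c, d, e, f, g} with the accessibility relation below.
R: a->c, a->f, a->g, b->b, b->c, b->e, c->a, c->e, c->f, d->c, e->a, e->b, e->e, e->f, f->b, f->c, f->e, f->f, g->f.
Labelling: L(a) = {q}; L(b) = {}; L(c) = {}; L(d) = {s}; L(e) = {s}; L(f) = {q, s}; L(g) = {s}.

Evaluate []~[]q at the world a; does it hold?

No

Recall that []ψ holds at a world iff ψ holds at every accessible world, and <>ψ holds iff ψ holds at some accessible world.
At a: []~[]q requires ~[]q at every successor {c, f, g}.
  ~[]q fails at g, so []~[]q is false at a.
    At g: []q is true, so ~[]q is false.
      At g: []q requires q at every successor {f}.
        At f: q is true.
      So []q is true at g.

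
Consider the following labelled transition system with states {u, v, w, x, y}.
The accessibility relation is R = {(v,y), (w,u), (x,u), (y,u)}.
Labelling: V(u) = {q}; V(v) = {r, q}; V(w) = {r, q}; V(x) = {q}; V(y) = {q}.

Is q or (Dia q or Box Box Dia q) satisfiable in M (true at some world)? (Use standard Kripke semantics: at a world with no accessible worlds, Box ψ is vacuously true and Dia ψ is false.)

Recall that Box ψ holds at a world iff ψ holds at every accessible world, and Dia ψ holds iff ψ holds at some accessible world.
Let φ = q or (Dia q or Box Box Dia q). Evaluate φ at each world:
  u (successors ∅): φ is true.
  v (successors {y}): φ is true.
  w (successors {u}): φ is true.
  x (successors {u}): φ is true.
  y (successors {u}): φ is true.
Detail at u (witness):
  At u: q is true, Dia q or Box Box Dia q is true, so q or (Dia q or Box Box Dia q) is true.
    At u: Dia q is false, Box Box Dia q is true, so Dia q or Box Box Dia q is true.
      At u: no accessible worlds, so Dia q is false.
      At u: no accessible worlds, so Box Box Dia q holds vacuously.

Yes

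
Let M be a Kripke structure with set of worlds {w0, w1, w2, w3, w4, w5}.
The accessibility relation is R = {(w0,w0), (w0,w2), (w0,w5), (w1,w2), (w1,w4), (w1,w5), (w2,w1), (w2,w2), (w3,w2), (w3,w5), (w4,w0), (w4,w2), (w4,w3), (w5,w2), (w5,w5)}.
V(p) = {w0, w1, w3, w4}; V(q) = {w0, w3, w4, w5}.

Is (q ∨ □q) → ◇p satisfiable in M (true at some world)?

Let φ = (q ∨ □q) → ◇p. Evaluate φ at each world:
  w0 (successors {w0, w2, w5}): φ is true.
  w1 (successors {w2, w4, w5}): φ is true.
  w2 (successors {w1, w2}): φ is true.
  w3 (successors {w2, w5}): φ is false.
  w4 (successors {w0, w2, w3}): φ is true.
  w5 (successors {w2, w5}): φ is false.
Detail at w0 (witness):
  At w0: q ∨ □q is true, ◇p is true, so (q ∨ □q) → ◇p is true.
    At w0: q is true, □q is false, so q ∨ □q is true.
      At w0: □q requires q at every successor {w0, w2, w5}.
        q fails at w2, so □q is false at w0.
    At w0: ◇p requires p at some successor in {w0, w2, w5}.
      p holds at w0, so ◇p is true at w0.

Yes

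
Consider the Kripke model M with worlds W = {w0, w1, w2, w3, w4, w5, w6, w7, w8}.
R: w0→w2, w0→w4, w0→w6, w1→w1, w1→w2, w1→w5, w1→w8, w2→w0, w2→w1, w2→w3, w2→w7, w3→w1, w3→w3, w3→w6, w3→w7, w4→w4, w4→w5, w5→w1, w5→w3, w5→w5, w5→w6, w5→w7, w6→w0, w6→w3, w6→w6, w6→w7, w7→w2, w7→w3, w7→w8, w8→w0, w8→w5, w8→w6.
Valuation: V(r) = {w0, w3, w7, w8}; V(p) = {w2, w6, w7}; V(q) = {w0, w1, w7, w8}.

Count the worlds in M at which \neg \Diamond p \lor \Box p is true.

1

Let φ = \neg \Diamond p \lor \Box p. Evaluate φ at each world:
  w0 (successors {w2, w4, w6}): φ is false.
  w1 (successors {w1, w2, w5, w8}): φ is false.
  w2 (successors {w0, w1, w3, w7}): φ is false.
  w3 (successors {w1, w3, w6, w7}): φ is false.
  w4 (successors {w4, w5}): φ is true.
  w5 (successors {w1, w3, w5, w6, w7}): φ is false.
  w6 (successors {w0, w3, w6, w7}): φ is false.
  w7 (successors {w2, w3, w8}): φ is false.
  w8 (successors {w0, w5, w6}): φ is false.
For instance, at w4:
  At w4: \neg \Diamond p is true, \Box p is false, so \neg \Diamond p \lor \Box p is true.
    At w4: \Diamond p is false, so \neg \Diamond p is true.
      At w4: \Diamond p requires p at some successor in {w4, w5}.
        At w4: p is false.
        At w5: p is false.
      So \Diamond p is false at w4.
    At w4: \Box p requires p at every successor {w4, w5}.
      p fails at w4, so \Box p is false at w4.
Satisfying worlds: {w4}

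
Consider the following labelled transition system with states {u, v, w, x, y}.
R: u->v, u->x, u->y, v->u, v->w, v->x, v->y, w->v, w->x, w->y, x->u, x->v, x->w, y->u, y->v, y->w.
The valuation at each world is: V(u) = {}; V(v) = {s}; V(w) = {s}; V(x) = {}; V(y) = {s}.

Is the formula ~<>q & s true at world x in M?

No

At x: ~<>q is true, s is false, so ~<>q & s is false.
  At x: <>q is false, so ~<>q is true.
    At x: <>q requires q at some successor in {u, v, w}.
      At u: q is false.
      At v: q is false.
      At w: q is false.
    So <>q is false at x.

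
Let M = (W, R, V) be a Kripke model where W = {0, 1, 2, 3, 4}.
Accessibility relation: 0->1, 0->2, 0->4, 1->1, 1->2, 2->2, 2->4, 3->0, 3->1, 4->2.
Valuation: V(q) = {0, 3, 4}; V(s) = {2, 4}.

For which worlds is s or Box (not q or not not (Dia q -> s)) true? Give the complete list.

0, 1, 2, 4

Recall that Box ψ holds at a world iff ψ holds at every accessible world, and Dia ψ holds iff ψ holds at some accessible world.
Let φ = s or Box (not q or not not (Dia q -> s)). Evaluate φ at each world:
  0 (successors {1, 2, 4}): φ is true.
  1 (successors {1, 2}): φ is true.
  2 (successors {2, 4}): φ is true.
  3 (successors {0, 1}): φ is false.
  4 (successors {2}): φ is true.
For instance, at 2:
  At 2: s is true, Box (not q or not not (Dia q -> s)) is true, so s or Box (not q or not not (Dia q -> s)) is true.
    At 2: Box (not q or not not (Dia q -> s)) requires not q or not not (Dia q -> s) at every successor {2, 4}.
      At 2: not q or not not (Dia q -> s) is true.
      At 4: not q or not not (Dia q -> s) is true.
    So Box (not q or not not (Dia q -> s)) is true at 2.
Satisfying worlds: {0, 1, 2, 4}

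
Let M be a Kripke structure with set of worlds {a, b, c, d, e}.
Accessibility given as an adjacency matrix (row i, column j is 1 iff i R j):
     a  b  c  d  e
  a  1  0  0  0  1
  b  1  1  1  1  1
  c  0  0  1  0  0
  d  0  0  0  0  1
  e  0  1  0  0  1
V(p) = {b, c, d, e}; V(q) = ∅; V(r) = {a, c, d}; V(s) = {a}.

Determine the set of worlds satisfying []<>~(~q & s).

Recall that []ψ holds at a world iff ψ holds at every accessible world, and <>ψ holds iff ψ holds at some accessible world.
Let φ = []<>~(~q & s). Evaluate φ at each world:
  a (successors {a, e}): φ is true.
  b (successors {a, b, c, d, e}): φ is true.
  c (successors {c}): φ is true.
  d (successors {e}): φ is true.
  e (successors {b, e}): φ is true.
For instance, at e:
  At e: []<>~(~q & s) requires <>~(~q & s) at every successor {b, e}.
      At b: <>~(~q & s) requires ~(~q & s) at some successor in {a, b, c, d, e}.
        ~(~q & s) holds at b, so <>~(~q & s) is true at b.
      At e: <>~(~q & s) requires ~(~q & s) at some successor in {b, e}.
        ~(~q & s) holds at b, so <>~(~q & s) is true at e.
  So []<>~(~q & s) is true at e.
Satisfying worlds: {a, b, c, d, e}

a, b, c, d, e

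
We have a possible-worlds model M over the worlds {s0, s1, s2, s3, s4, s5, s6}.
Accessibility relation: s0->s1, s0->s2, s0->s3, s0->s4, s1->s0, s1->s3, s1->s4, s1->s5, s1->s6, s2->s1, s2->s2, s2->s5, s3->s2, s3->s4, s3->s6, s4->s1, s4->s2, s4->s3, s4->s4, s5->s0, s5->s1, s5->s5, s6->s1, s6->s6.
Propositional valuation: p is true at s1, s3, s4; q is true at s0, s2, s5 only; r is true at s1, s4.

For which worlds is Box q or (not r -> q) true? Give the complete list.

s0, s1, s2, s4, s5

Let φ = Box q or (not r -> q). Evaluate φ at each world:
  s0 (successors {s1, s2, s3, s4}): φ is true.
  s1 (successors {s0, s3, s4, s5, s6}): φ is true.
  s2 (successors {s1, s2, s5}): φ is true.
  s3 (successors {s2, s4, s6}): φ is false.
  s4 (successors {s1, s2, s3, s4}): φ is true.
  s5 (successors {s0, s1, s5}): φ is true.
  s6 (successors {s1, s6}): φ is false.
For instance, at s1:
  At s1: Box q is false, not r -> q is true, so Box q or (not r -> q) is true.
    At s1: Box q requires q at every successor {s0, s3, s4, s5, s6}.
      q fails at s3, so Box q is false at s1.
Satisfying worlds: {s0, s1, s2, s4, s5}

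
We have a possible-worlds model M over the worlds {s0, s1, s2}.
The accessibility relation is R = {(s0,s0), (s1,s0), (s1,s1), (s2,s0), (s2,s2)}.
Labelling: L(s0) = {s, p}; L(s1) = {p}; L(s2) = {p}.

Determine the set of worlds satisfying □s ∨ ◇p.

s0, s1, s2

Let φ = □s ∨ ◇p. Evaluate φ at each world:
  s0 (successors {s0}): φ is true.
  s1 (successors {s0, s1}): φ is true.
  s2 (successors {s0, s2}): φ is true.
For instance, at s1:
  At s1: □s is false, ◇p is true, so □s ∨ ◇p is true.
    At s1: □s requires s at every successor {s0, s1}.
      s fails at s1, so □s is false at s1.
    At s1: ◇p requires p at some successor in {s0, s1}.
      p holds at s0, so ◇p is true at s1.
Satisfying worlds: {s0, s1, s2}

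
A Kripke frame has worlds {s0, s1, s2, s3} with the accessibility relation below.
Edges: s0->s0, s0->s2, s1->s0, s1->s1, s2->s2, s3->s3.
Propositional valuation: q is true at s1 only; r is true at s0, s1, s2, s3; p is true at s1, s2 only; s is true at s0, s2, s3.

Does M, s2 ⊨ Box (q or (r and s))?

Yes

Recall that Box ψ holds at a world iff ψ holds at every accessible world, and Dia ψ holds iff ψ holds at some accessible world.
At s2: Box (q or (r and s)) requires q or (r and s) at every successor {s2}.
  At s2: q or (r and s) is true.
So Box (q or (r and s)) is true at s2.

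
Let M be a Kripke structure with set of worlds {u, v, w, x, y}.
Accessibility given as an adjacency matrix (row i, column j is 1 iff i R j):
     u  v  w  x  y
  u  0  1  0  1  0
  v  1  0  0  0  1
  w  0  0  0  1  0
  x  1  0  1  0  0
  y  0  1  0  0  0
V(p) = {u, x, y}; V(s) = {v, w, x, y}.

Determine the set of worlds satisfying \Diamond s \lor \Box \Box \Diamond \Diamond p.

Recall that \Box ψ holds at a world iff ψ holds at every accessible world, and \Diamond ψ holds iff ψ holds at some accessible world.
Let φ = \Diamond s \lor \Box \Box \Diamond \Diamond p. Evaluate φ at each world:
  u (successors {v, x}): φ is true.
  v (successors {u, y}): φ is true.
  w (successors {x}): φ is true.
  x (successors {u, w}): φ is true.
  y (successors {v}): φ is true.
For instance, at w:
  At w: \Diamond s is true, \Box \Box \Diamond \Diamond p is true, so \Diamond s \lor \Box \Box \Diamond \Diamond p is true.
    At w: \Diamond s requires s at some successor in {x}.
      s holds at x, so \Diamond s is true at w.
    At w: \Box \Box \Diamond \Diamond p requires \Box \Diamond \Diamond p at every successor {x}.
      At x: \Box \Diamond \Diamond p is true.
    So \Box \Box \Diamond \Diamond p is true at w.
Satisfying worlds: {u, v, w, x, y}

u, v, w, x, y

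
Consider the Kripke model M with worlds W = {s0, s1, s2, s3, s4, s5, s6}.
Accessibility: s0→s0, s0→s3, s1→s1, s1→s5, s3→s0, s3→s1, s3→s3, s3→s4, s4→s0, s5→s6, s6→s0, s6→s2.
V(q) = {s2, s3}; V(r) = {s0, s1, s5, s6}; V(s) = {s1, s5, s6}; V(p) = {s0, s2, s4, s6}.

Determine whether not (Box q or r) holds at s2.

At s2: Box q or r is true, so not (Box q or r) is false.
  At s2: Box q is true, r is false, so Box q or r is true.
    At s2: no accessible worlds, so Box q holds vacuously.

No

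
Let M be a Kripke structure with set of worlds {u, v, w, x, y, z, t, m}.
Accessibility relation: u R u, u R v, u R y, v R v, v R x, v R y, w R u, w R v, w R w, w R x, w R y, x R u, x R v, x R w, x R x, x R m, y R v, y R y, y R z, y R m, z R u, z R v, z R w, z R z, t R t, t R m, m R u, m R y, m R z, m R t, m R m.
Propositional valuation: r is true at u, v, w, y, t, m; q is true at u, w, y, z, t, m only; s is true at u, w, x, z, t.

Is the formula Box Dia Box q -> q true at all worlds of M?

Let φ = Box Dia Box q -> q. Evaluate φ at each world:
  u (successors {u, v, y}): φ is true.
  v (successors {v, x, y}): φ is true.
  w (successors {u, v, w, x, y}): φ is true.
  x (successors {u, v, w, x, m}): φ is true.
  y (successors {v, y, z, m}): φ is true.
  z (successors {u, v, w, z}): φ is true.
  t (successors {t, m}): φ is true.
  m (successors {u, y, z, t, m}): φ is true.
For instance, at x:
  At x: Box Dia Box q is false, q is false, so Box Dia Box q -> q is true.
    At x: Box Dia Box q requires Dia Box q at every successor {u, v, w, x, m}.
      Dia Box q fails at u, so Box Dia Box q is false at x.

Yes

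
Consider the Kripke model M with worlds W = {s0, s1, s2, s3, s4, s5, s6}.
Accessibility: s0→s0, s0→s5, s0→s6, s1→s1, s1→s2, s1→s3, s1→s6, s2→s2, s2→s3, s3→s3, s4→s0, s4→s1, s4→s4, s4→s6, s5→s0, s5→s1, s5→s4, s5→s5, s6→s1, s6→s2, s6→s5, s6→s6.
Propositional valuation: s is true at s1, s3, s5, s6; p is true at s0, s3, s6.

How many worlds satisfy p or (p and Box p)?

3

Let φ = p or (p and Box p). Evaluate φ at each world:
  s0 (successors {s0, s5, s6}): φ is true.
  s1 (successors {s1, s2, s3, s6}): φ is false.
  s2 (successors {s2, s3}): φ is false.
  s3 (successors {s3}): φ is true.
  s4 (successors {s0, s1, s4, s6}): φ is false.
  s5 (successors {s0, s1, s4, s5}): φ is false.
  s6 (successors {s1, s2, s5, s6}): φ is true.
For instance, at s3:
  At s3: p is true, p and Box p is true, so p or (p and Box p) is true.
    At s3: p is true, Box p is true, so p and Box p is true.
      At s3: Box p requires p at every successor {s3}.
        At s3: p is true.
      So Box p is true at s3.
Satisfying worlds: {s0, s3, s6}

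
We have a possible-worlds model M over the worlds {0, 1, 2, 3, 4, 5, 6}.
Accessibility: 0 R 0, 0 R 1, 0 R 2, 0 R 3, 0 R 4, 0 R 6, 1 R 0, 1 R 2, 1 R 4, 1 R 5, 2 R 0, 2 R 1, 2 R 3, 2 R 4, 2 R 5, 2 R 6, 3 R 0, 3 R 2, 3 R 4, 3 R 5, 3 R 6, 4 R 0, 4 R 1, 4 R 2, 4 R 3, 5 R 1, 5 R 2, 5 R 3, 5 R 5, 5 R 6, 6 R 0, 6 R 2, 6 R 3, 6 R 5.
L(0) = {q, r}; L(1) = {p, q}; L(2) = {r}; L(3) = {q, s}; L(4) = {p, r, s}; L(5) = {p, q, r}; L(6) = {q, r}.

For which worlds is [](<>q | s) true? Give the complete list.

0, 1, 2, 3, 4, 5, 6

Let φ = [](<>q | s). Evaluate φ at each world:
  0 (successors {0, 1, 2, 3, 4, 6}): φ is true.
  1 (successors {0, 2, 4, 5}): φ is true.
  2 (successors {0, 1, 3, 4, 5, 6}): φ is true.
  3 (successors {0, 2, 4, 5, 6}): φ is true.
  4 (successors {0, 1, 2, 3}): φ is true.
  5 (successors {1, 2, 3, 5, 6}): φ is true.
  6 (successors {0, 2, 3, 5}): φ is true.
For instance, at 6:
  At 6: [](<>q | s) requires <>q | s at every successor {0, 2, 3, 5}.
    At 0: <>q | s is true.
    At 2: <>q | s is true.
    At 3: <>q | s is true.
    At 5: <>q | s is true.
  So [](<>q | s) is true at 6.
Satisfying worlds: {0, 1, 2, 3, 4, 5, 6}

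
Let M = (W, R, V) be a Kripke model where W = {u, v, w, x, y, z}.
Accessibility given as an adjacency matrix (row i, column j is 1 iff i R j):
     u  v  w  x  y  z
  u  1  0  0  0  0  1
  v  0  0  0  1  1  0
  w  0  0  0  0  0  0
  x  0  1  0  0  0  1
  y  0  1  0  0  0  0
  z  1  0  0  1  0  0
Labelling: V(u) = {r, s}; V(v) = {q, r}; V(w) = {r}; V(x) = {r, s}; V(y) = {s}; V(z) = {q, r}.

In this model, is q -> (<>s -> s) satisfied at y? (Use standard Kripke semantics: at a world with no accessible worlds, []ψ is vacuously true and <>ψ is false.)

Recall that <>ψ holds at a world iff ψ holds at some accessible world.
At y: q is false, <>s -> s is true, so q -> (<>s -> s) is true.
  At y: <>s is false, s is true, so <>s -> s is true.
    At y: <>s requires s at some successor in {v}.
      At v: s is false.
    So <>s is false at y.

Yes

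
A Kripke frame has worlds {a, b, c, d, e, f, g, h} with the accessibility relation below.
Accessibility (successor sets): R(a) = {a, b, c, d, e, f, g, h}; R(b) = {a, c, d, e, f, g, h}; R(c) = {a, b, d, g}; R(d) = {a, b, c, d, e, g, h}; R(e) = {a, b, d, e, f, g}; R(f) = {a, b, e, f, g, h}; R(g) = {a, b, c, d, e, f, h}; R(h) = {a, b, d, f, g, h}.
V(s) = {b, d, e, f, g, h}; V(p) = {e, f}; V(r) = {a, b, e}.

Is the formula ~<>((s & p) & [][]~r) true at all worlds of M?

Yes

Let φ = ~<>((s & p) & [][]~r). Evaluate φ at each world:
  a (successors {a, b, c, d, e, f, g, h}): φ is true.
  b (successors {a, c, d, e, f, g, h}): φ is true.
  c (successors {a, b, d, g}): φ is true.
  d (successors {a, b, c, d, e, g, h}): φ is true.
  e (successors {a, b, d, e, f, g}): φ is true.
  f (successors {a, b, e, f, g, h}): φ is true.
  g (successors {a, b, c, d, e, f, h}): φ is true.
  h (successors {a, b, d, f, g, h}): φ is true.
For instance, at f:
  At f: <>((s & p) & [][]~r) is false, so ~<>((s & p) & [][]~r) is true.
    At f: <>((s & p) & [][]~r) requires (s & p) & [][]~r at some successor in {a, b, e, f, g, h}.
      At a: (s & p) & [][]~r is false.
      At b: (s & p) & [][]~r is false.
      At e: (s & p) & [][]~r is false.
      At f: (s & p) & [][]~r is false.
      At g: (s & p) & [][]~r is false.
      At h: (s & p) & [][]~r is false.
    So <>((s & p) & [][]~r) is false at f.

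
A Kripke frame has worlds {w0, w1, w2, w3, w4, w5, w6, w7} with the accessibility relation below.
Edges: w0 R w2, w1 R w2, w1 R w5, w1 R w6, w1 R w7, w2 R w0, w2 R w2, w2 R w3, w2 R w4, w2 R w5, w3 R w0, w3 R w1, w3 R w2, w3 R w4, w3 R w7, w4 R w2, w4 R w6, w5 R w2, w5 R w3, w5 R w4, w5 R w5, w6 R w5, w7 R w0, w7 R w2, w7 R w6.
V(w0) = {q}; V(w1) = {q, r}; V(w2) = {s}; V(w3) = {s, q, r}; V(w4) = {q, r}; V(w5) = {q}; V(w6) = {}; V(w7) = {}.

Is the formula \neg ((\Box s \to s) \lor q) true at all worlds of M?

Recall that \Box ψ holds at a world iff ψ holds at every accessible world, and \Diamond ψ holds iff ψ holds at some accessible world.
Let φ = \neg ((\Box s \to s) \lor q). Evaluate φ at each world:
  w0 (successors {w2}): φ is false.
  w1 (successors {w2, w5, w6, w7}): φ is false.
  w2 (successors {w0, w2, w3, w4, w5}): φ is false.
  w3 (successors {w0, w1, w2, w4, w7}): φ is false.
  w4 (successors {w2, w6}): φ is false.
  w5 (successors {w2, w3, w4, w5}): φ is false.
  w6 (successors {w5}): φ is false.
  w7 (successors {w0, w2, w6}): φ is false.
Detail at w0 (counterexample):
  At w0: (\Box s \to s) \lor q is true, so \neg ((\Box s \to s) \lor q) is false.
    At w0: \Box s \to s is false, q is true, so (\Box s \to s) \lor q is true.
      At w0: \Box s is true, s is false, so \Box s \to s is false.

No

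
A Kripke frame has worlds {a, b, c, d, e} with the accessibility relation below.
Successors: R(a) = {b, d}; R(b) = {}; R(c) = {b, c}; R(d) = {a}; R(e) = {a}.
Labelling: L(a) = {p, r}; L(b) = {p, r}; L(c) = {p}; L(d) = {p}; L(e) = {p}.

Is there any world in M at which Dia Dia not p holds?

Let φ = Dia Dia not p. Evaluate φ at each world:
  a (successors {b, d}): φ is false.
  b (successors ∅): φ is false.
  c (successors {b, c}): φ is false.
  d (successors {a}): φ is false.
  e (successors {a}): φ is false.
For instance, at a:
  At a: Dia Dia not p requires Dia not p at some successor in {b, d}.
    At b: Dia not p is false.
    At d: Dia not p is false.
  So Dia Dia not p is false at a.

No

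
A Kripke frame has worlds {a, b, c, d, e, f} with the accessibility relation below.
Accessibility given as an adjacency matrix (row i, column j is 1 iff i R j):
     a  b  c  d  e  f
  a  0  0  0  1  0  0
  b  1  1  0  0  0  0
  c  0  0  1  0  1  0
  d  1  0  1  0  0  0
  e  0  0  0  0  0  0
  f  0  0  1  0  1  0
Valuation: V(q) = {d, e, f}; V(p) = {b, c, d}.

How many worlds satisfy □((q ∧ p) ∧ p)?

Let φ = □((q ∧ p) ∧ p). Evaluate φ at each world:
  a (successors {d}): φ is true.
  b (successors {a, b}): φ is false.
  c (successors {c, e}): φ is false.
  d (successors {a, c}): φ is false.
  e (successors ∅): φ is true.
  f (successors {c, e}): φ is false.
For instance, at a:
  At a: □((q ∧ p) ∧ p) requires (q ∧ p) ∧ p at every successor {d}.
    At d: (q ∧ p) ∧ p is true.
  So □((q ∧ p) ∧ p) is true at a.
Satisfying worlds: {a, e}

2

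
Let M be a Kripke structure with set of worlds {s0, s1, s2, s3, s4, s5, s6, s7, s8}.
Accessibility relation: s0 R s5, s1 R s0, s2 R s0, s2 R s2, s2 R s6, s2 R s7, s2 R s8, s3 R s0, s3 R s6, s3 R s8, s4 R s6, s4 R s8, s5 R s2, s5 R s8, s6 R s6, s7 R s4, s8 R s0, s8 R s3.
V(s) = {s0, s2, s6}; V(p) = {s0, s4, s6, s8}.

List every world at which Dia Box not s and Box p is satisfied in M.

s1, s3

Recall that Box ψ holds at a world iff ψ holds at every accessible world, and Dia ψ holds iff ψ holds at some accessible world.
Let φ = Dia Box not s and Box p. Evaluate φ at each world:
  s0 (successors {s5}): φ is false.
  s1 (successors {s0}): φ is true.
  s2 (successors {s0, s2, s6, s7, s8}): φ is false.
  s3 (successors {s0, s6, s8}): φ is true.
  s4 (successors {s6, s8}): φ is false.
  s5 (successors {s2, s8}): φ is false.
  s6 (successors {s6}): φ is false.
  s7 (successors {s4}): φ is false.
  s8 (successors {s0, s3}): φ is false.
For instance, at s7:
  At s7: Dia Box not s is false, Box p is true, so Dia Box not s and Box p is false.
    At s7: Dia Box not s requires Box not s at some successor in {s4}.
      At s4: Box not s is false.
    So Dia Box not s is false at s7.
    At s7: Box p requires p at every successor {s4}.
      At s4: p is true.
    So Box p is true at s7.
Satisfying worlds: {s1, s3}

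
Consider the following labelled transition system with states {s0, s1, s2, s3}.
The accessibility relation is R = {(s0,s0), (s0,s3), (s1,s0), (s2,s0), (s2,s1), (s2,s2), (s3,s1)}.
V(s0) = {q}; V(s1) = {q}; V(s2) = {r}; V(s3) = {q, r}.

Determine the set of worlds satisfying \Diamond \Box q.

Let φ = \Diamond \Box q. Evaluate φ at each world:
  s0 (successors {s0, s3}): φ is true.
  s1 (successors {s0}): φ is true.
  s2 (successors {s0, s1, s2}): φ is true.
  s3 (successors {s1}): φ is true.
For instance, at s2:
  At s2: \Diamond \Box q requires \Box q at some successor in {s0, s1, s2}.
    \Box q holds at s0, so \Diamond \Box q is true at s2.
      At s0: \Box q requires q at every successor {s0, s3}.
        At s0: q is true.
        At s3: q is true.
      So \Box q is true at s0.
Satisfying worlds: {s0, s1, s2, s3}

s0, s1, s2, s3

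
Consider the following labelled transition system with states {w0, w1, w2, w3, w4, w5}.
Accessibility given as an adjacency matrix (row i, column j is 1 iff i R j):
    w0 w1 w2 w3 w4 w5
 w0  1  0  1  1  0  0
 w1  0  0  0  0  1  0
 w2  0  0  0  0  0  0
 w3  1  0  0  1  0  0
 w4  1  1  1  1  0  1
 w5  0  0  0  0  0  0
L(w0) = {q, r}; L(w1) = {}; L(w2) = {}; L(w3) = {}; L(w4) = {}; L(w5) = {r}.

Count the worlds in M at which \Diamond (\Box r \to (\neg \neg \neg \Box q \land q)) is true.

Let φ = \Diamond (\Box r \to (\neg \neg \neg \Box q \land q)). Evaluate φ at each world:
  w0 (successors {w0, w2, w3}): φ is true.
  w1 (successors {w4}): φ is true.
  w2 (successors ∅): φ is false.
  w3 (successors {w0, w3}): φ is true.
  w4 (successors {w0, w1, w2, w3, w5}): φ is true.
  w5 (successors ∅): φ is false.
For instance, at w1:
  At w1: \Diamond (\Box r \to (\neg \neg \neg \Box q \land q)) requires \Box r \to (\neg \neg \neg \Box q \land q) at some successor in {w4}.
    \Box r \to (\neg \neg \neg \Box q \land q) holds at w4, so \Diamond (\Box r \to (\neg \neg \neg \Box q \land q)) is true at w1.
      At w4: \Box r is false, \neg \neg \neg \Box q \land q is false, so \Box r \to (\neg \neg \neg \Box q \land q) is true.
Satisfying worlds: {w0, w1, w3, w4}

4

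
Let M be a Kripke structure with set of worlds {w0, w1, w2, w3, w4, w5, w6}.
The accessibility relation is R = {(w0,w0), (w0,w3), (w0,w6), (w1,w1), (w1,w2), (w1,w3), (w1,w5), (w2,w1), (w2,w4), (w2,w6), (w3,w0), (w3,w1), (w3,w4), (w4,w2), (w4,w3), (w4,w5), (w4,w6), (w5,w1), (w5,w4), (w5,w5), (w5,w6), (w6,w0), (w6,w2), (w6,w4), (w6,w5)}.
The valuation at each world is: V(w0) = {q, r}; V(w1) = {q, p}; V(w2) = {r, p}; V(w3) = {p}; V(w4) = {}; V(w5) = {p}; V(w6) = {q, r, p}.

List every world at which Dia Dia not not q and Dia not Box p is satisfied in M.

w0, w1, w2, w3, w4, w5, w6

Let φ = Dia Dia not not q and Dia not Box p. Evaluate φ at each world:
  w0 (successors {w0, w3, w6}): φ is true.
  w1 (successors {w1, w2, w3, w5}): φ is true.
  w2 (successors {w1, w4, w6}): φ is true.
  w3 (successors {w0, w1, w4}): φ is true.
  w4 (successors {w2, w3, w5, w6}): φ is true.
  w5 (successors {w1, w4, w5, w6}): φ is true.
  w6 (successors {w0, w2, w4, w5}): φ is true.
For instance, at w5:
  At w5: Dia Dia not not q is true, Dia not Box p is true, so Dia Dia not not q and Dia not Box p is true.
    At w5: Dia Dia not not q requires Dia not not q at some successor in {w1, w4, w5, w6}.
      Dia not not q holds at w1, so Dia Dia not not q is true at w5.
    At w5: Dia not Box p requires not Box p at some successor in {w1, w4, w5, w6}.
      not Box p holds at w5, so Dia not Box p is true at w5.
Satisfying worlds: {w0, w1, w2, w3, w4, w5, w6}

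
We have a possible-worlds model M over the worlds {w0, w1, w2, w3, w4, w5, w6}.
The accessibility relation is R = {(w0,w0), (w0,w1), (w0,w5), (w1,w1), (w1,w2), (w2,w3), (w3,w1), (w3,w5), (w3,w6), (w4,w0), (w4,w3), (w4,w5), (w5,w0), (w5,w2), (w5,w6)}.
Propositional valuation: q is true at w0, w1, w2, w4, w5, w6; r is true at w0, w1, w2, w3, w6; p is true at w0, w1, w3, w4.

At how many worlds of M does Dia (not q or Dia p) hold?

6

Let φ = Dia (not q or Dia p). Evaluate φ at each world:
  w0 (successors {w0, w1, w5}): φ is true.
  w1 (successors {w1, w2}): φ is true.
  w2 (successors {w3}): φ is true.
  w3 (successors {w1, w5, w6}): φ is true.
  w4 (successors {w0, w3, w5}): φ is true.
  w5 (successors {w0, w2, w6}): φ is true.
  w6 (successors ∅): φ is false.
For instance, at w5:
  At w5: Dia (not q or Dia p) requires not q or Dia p at some successor in {w0, w2, w6}.
    not q or Dia p holds at w0, so Dia (not q or Dia p) is true at w5.
      At w0: not q is false, Dia p is true, so not q or Dia p is true.
Satisfying worlds: {w0, w1, w2, w3, w4, w5}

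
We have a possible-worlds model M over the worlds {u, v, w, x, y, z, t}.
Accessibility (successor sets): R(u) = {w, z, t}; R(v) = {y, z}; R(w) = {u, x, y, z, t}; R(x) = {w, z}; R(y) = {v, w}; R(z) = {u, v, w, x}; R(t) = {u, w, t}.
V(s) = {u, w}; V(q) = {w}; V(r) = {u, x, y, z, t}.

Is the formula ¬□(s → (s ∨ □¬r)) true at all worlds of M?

Let φ = ¬□(s → (s ∨ □¬r)). Evaluate φ at each world:
  u (successors {w, z, t}): φ is false.
  v (successors {y, z}): φ is false.
  w (successors {u, x, y, z, t}): φ is false.
  x (successors {w, z}): φ is false.
  y (successors {v, w}): φ is false.
  z (successors {u, v, w, x}): φ is false.
  t (successors {u, w, t}): φ is false.
Detail at u (counterexample):
  At u: □(s → (s ∨ □¬r)) is true, so ¬□(s → (s ∨ □¬r)) is false.
    At u: □(s → (s ∨ □¬r)) requires s → (s ∨ □¬r) at every successor {w, z, t}.
      At w: s → (s ∨ □¬r) is true.
      At z: s → (s ∨ □¬r) is true.
      At t: s → (s ∨ □¬r) is true.
    So □(s → (s ∨ □¬r)) is true at u.

No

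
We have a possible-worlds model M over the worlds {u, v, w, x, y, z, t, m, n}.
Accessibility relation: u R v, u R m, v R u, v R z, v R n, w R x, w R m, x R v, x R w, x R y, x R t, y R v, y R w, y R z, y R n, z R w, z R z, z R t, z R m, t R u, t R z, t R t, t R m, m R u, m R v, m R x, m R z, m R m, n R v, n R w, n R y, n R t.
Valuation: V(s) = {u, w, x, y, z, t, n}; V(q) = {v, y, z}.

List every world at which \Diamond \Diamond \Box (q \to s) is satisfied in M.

u, v, w, x, y, z, t, m, n

Let φ = \Diamond \Diamond \Box (q \to s). Evaluate φ at each world:
  u (successors {v, m}): φ is true.
  v (successors {u, z, n}): φ is true.
  w (successors {x, m}): φ is true.
  x (successors {v, w, y, t}): φ is true.
  y (successors {v, w, z, n}): φ is true.
  z (successors {w, z, t, m}): φ is true.
  t (successors {u, z, t, m}): φ is true.
  m (successors {u, v, x, z, m}): φ is true.
  n (successors {v, w, y, t}): φ is true.
For instance, at u:
  At u: \Diamond \Diamond \Box (q \to s) requires \Diamond \Box (q \to s) at some successor in {v, m}.
    \Diamond \Box (q \to s) holds at v, so \Diamond \Diamond \Box (q \to s) is true at u.
      At v: \Diamond \Box (q \to s) requires \Box (q \to s) at some successor in {u, z, n}.
        \Box (q \to s) holds at z, so \Diamond \Box (q \to s) is true at v.
Satisfying worlds: {u, v, w, x, y, z, t, m, n}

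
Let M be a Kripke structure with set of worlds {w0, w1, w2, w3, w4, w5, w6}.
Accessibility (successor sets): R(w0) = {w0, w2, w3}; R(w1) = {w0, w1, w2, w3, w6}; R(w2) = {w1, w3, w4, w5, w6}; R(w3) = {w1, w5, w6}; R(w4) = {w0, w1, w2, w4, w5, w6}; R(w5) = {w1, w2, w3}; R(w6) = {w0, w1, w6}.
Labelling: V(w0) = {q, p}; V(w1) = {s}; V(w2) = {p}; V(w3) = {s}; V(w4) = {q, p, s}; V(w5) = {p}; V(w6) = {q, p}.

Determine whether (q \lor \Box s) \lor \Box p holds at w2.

At w2: q \lor \Box s is false, \Box p is false, so (q \lor \Box s) \lor \Box p is false.
  At w2: q is false, \Box s is false, so q \lor \Box s is false.
    At w2: \Box s requires s at every successor {w1, w3, w4, w5, w6}.
      s fails at w5, so \Box s is false at w2.
  At w2: \Box p requires p at every successor {w1, w3, w4, w5, w6}.
    p fails at w1, so \Box p is false at w2.

No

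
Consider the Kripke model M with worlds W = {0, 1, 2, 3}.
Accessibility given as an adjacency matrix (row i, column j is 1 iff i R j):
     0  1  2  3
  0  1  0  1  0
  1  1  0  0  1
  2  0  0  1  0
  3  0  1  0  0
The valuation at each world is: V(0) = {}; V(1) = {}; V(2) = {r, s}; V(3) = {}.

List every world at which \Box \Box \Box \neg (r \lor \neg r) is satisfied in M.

Recall that \Box ψ holds at a world iff ψ holds at every accessible world, and \Diamond ψ holds iff ψ holds at some accessible world.
Let φ = \Box \Box \Box \neg (r \lor \neg r). Evaluate φ at each world:
  0 (successors {0, 2}): φ is false.
  1 (successors {0, 3}): φ is false.
  2 (successors {2}): φ is false.
  3 (successors {1}): φ is false.
For instance, at 2:
  At 2: \Box \Box \Box \neg (r \lor \neg r) requires \Box \Box \neg (r \lor \neg r) at every successor {2}.
    \Box \Box \neg (r \lor \neg r) fails at 2, so \Box \Box \Box \neg (r \lor \neg r) is false at 2.
      At 2: \Box \Box \neg (r \lor \neg r) requires \Box \neg (r \lor \neg r) at every successor {2}.
        \Box \neg (r \lor \neg r) fails at 2, so \Box \Box \neg (r \lor \neg r) is false at 2.
Satisfying worlds: none.

none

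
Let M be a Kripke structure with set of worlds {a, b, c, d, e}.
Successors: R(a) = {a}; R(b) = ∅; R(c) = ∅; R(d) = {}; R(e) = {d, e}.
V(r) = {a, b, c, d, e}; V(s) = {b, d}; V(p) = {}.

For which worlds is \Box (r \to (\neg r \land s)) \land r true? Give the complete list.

Recall that \Box ψ holds at a world iff ψ holds at every accessible world, and \Diamond ψ holds iff ψ holds at some accessible world.
Let φ = \Box (r \to (\neg r \land s)) \land r. Evaluate φ at each world:
  a (successors {a}): φ is false.
  b (successors ∅): φ is true.
  c (successors ∅): φ is true.
  d (successors ∅): φ is true.
  e (successors {d, e}): φ is false.
For instance, at a:
  At a: \Box (r \to (\neg r \land s)) is false, r is true, so \Box (r \to (\neg r \land s)) \land r is false.
    At a: \Box (r \to (\neg r \land s)) requires r \to (\neg r \land s) at every successor {a}.
      r \to (\neg r \land s) fails at a, so \Box (r \to (\neg r \land s)) is false at a.
Satisfying worlds: {b, c, d}

b, c, d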